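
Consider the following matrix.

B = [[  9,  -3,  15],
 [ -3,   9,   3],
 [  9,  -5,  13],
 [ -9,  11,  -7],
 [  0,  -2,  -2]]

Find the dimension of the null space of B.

1

Row reduce to echelon form.
R2 ← R2 + (1/3)·R1: [0, 8, 8]
R3 ← R3 − R1: [0, -2, -2]
R4 ← R4 + R1: [0, 8, 8]
R3 ← R3 + (1/4)·R2: [0, 0, 0]
R4 ← R4 − R2: [0, 0, 0]
R5 ← R5 + (1/4)·R2: [0, 0, 0]
2 nonzero rows, so rank(B) = 2.
B has 3 columns; by rank–nullity, nullity = 3 − 2 = 1.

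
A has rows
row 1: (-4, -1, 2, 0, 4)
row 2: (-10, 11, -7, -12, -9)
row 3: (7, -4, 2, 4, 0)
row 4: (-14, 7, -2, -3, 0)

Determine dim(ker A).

1

Row reduce to echelon form.
R2 ← R2 − (5/2)·R1: [0, 27/2, -12, -12, -19]
R3 ← R3 + (7/4)·R1: [0, -23/4, 11/2, 4, 7]
R4 ← R4 − (7/2)·R1: [0, 21/2, -9, -3, -14]
R3 ← R3 + (23/54)·R2: [0, 0, 7/18, -10/9, -59/54]
R4 ← R4 − (7/9)·R2: [0, 0, 1/3, 19/3, 7/9]
R4 ← R4 − (6/7)·R3: [0, 0, 0, 51/7, 12/7]
4 nonzero rows, so rank(A) = 4.
A has 5 columns; by rank–nullity, nullity = 5 − 4 = 1.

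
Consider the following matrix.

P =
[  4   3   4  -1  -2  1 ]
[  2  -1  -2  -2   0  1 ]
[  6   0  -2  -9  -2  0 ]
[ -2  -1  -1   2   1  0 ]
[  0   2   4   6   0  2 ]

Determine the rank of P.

3

Row reduce to echelon form.
R2 ← R2 − (1/2)·R1: [0, -5/2, -4, -3/2, 1, 1/2]
R3 ← R3 − (3/2)·R1: [0, -9/2, -8, -15/2, 1, -3/2]
R4 ← R4 + (1/2)·R1: [0, 1/2, 1, 3/2, 0, 1/2]
R3 ← R3 − (9/5)·R2: [0, 0, -4/5, -24/5, -4/5, -12/5]
R4 ← R4 + (1/5)·R2: [0, 0, 1/5, 6/5, 1/5, 3/5]
R5 ← R5 + (4/5)·R2: [0, 0, 4/5, 24/5, 4/5, 12/5]
R4 ← R4 + (1/4)·R3: [0, 0, 0, 0, 0, 0]
R5 ← R5 + R3: [0, 0, 0, 0, 0, 0]
Echelon form has 3 nonzero rows, so rank(P) = 3.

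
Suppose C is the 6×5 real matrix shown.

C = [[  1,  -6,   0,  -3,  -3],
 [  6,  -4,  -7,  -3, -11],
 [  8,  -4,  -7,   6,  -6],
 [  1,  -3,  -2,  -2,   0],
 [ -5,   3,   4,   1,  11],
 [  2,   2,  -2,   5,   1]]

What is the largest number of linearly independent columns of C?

Row reduce to echelon form.
R2 ← R2 − (6)·R1: [0, 32, -7, 15, 7]
R3 ← R3 − (8)·R1: [0, 44, -7, 30, 18]
R4 ← R4 − R1: [0, 3, -2, 1, 3]
R5 ← R5 + (5)·R1: [0, -27, 4, -14, -4]
R6 ← R6 − (2)·R1: [0, 14, -2, 11, 7]
R3 ← R3 − (11/8)·R2: [0, 0, 21/8, 75/8, 67/8]
R4 ← R4 − (3/32)·R2: [0, 0, -43/32, -13/32, 75/32]
R5 ← R5 + (27/32)·R2: [0, 0, -61/32, -43/32, 61/32]
R6 ← R6 − (7/16)·R2: [0, 0, 17/16, 71/16, 63/16]
R4 ← R4 + (43/84)·R3: [0, 0, 0, 123/28, 557/84]
R5 ← R5 + (61/84)·R3: [0, 0, 0, 153/28, 671/84]
R6 ← R6 − (17/42)·R3: [0, 0, 0, 9/14, 23/42]
R5 ← R5 − (51/41)·R4: [0, 0, 0, 0, -32/123]
R6 ← R6 − (6/41)·R4: [0, 0, 0, 0, -52/123]
R6 ← R6 − (13/8)·R5: [0, 0, 0, 0, 0]
Echelon form has 5 nonzero rows, so rank(C) = 5.
The rank gives the maximum number of linearly independent columns: 5.

5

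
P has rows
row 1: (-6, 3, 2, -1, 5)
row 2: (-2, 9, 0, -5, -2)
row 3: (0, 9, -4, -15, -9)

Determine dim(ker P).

2

Row reduce to echelon form.
R2 ← R2 − (1/3)·R1: [0, 8, -2/3, -14/3, -11/3]
R3 ← R3 − (9/8)·R2: [0, 0, -13/4, -39/4, -39/8]
3 nonzero rows, so rank(P) = 3.
P has 5 columns; by rank–nullity, nullity = 5 − 3 = 2.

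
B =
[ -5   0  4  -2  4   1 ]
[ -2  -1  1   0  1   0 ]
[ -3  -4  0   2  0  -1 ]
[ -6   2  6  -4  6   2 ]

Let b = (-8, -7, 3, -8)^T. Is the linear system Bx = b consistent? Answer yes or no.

Row reduce the augmented matrix [B | b].
R2 ← R2 − (2/5)·R1: [0, -1, -3/5, 4/5, -3/5, -2/5, -19/5]
R3 ← R3 − (3/5)·R1: [0, -4, -12/5, 16/5, -12/5, -8/5, 39/5]
R4 ← R4 − (6/5)·R1: [0, 2, 6/5, -8/5, 6/5, 4/5, 8/5]
R3 ← R3 − (4)·R2: [0, 0, 0, 0, 0, 0, 23]
R4 ← R4 + (2)·R2: [0, 0, 0, 0, 0, 0, -6]
R4 ← R4 + (6/23)·R3: [0, 0, 0, 0, 0, 0, 0]
The echelon form has 3 nonzero rows; the last pivot sits in the augmented column, so rank(B) = 2 but rank([B|b]) = 3.
Since the ranks differ, the system is inconsistent.

no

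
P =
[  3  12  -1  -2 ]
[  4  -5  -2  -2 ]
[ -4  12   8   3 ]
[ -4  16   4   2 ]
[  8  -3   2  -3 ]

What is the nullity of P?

Row reduce to echelon form.
R2 ← R2 − (4/3)·R1: [0, -21, -2/3, 2/3]
R3 ← R3 + (4/3)·R1: [0, 28, 20/3, 1/3]
R4 ← R4 + (4/3)·R1: [0, 32, 8/3, -2/3]
R5 ← R5 − (8/3)·R1: [0, -35, 14/3, 7/3]
R3 ← R3 + (4/3)·R2: [0, 0, 52/9, 11/9]
R4 ← R4 + (32/21)·R2: [0, 0, 104/63, 22/63]
R5 ← R5 − (5/3)·R2: [0, 0, 52/9, 11/9]
R4 ← R4 − (2/7)·R3: [0, 0, 0, 0]
R5 ← R5 − R3: [0, 0, 0, 0]
3 nonzero rows, so rank(P) = 3.
P has 4 columns; by rank–nullity, nullity = 4 − 3 = 1.

1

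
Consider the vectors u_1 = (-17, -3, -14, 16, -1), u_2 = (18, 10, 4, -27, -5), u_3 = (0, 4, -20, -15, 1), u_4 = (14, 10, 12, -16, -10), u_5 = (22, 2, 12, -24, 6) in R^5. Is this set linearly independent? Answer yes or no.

Form the matrix with these vectors as rows and row reduce.
R2 ← R2 + (18/17)·R1: [0, 116/17, -184/17, -171/17, -103/17]
R4 ← R4 + (14/17)·R1: [0, 128/17, 8/17, -48/17, -184/17]
R5 ← R5 + (22/17)·R1: [0, -32/17, -104/17, -56/17, 80/17]
R3 ← R3 − (17/29)·R2: [0, 0, -396/29, -264/29, 132/29]
R4 ← R4 − (32/29)·R2: [0, 0, 360/29, 240/29, -120/29]
R5 ← R5 + (8/29)·R2: [0, 0, -264/29, -176/29, 88/29]
R4 ← R4 + (10/11)·R3: [0, 0, 0, 0, 0]
R5 ← R5 − (2/3)·R3: [0, 0, 0, 0, 0]
3 nonzero rows, so the 5 vectors span a space of dimension 3.
Since 3 < 5, the vectors are linearly dependent.

no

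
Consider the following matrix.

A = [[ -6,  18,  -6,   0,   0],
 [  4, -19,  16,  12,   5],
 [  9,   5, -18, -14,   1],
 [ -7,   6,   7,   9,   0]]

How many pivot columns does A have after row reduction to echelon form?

4

Row reduce to echelon form.
R2 ← R2 + (2/3)·R1: [0, -7, 12, 12, 5]
R3 ← R3 + (3/2)·R1: [0, 32, -27, -14, 1]
R4 ← R4 − (7/6)·R1: [0, -15, 14, 9, 0]
R3 ← R3 + (32/7)·R2: [0, 0, 195/7, 286/7, 167/7]
R4 ← R4 − (15/7)·R2: [0, 0, -82/7, -117/7, -75/7]
R4 ← R4 + (82/195)·R3: [0, 0, 0, 7/15, -133/195]
Echelon form has 4 nonzero rows, so rank(A) = 4.
Each nonzero row contributes one pivot column: 4 pivot columns.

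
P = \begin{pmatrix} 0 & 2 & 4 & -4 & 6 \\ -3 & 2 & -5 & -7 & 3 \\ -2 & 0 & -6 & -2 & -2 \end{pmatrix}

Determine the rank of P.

Row reduce to echelon form.
Swap R1 ↔ R2
R3 ← R3 − (2/3)·R1: [0, -4/3, -8/3, 8/3, -4]
R3 ← R3 + (2/3)·R2: [0, 0, 0, 0, 0]
Echelon form has 2 nonzero rows, so rank(P) = 2.

2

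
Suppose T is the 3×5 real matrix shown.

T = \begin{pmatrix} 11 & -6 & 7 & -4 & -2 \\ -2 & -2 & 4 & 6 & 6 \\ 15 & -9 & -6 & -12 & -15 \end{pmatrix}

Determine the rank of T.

Row reduce to echelon form.
R2 ← R2 + (2/11)·R1: [0, -34/11, 58/11, 58/11, 62/11]
R3 ← R3 − (15/11)·R1: [0, -9/11, -171/11, -72/11, -135/11]
R3 ← R3 − (9/34)·R2: [0, 0, -288/17, -135/17, -234/17]
Echelon form has 3 nonzero rows, so rank(T) = 3.

3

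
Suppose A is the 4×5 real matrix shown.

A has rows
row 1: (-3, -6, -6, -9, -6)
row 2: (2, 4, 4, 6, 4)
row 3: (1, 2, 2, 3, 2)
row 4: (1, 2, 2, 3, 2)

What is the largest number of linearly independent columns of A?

Row reduce to echelon form.
R2 ← R2 + (2/3)·R1: [0, 0, 0, 0, 0]
R3 ← R3 + (1/3)·R1: [0, 0, 0, 0, 0]
R4 ← R4 + (1/3)·R1: [0, 0, 0, 0, 0]
Echelon form has 1 nonzero row, so rank(A) = 1.
The rank gives the maximum number of linearly independent columns: 1.

1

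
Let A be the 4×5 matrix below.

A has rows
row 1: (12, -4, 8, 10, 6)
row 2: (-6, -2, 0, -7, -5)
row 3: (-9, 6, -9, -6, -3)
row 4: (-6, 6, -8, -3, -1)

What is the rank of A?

2

Row reduce to echelon form.
R2 ← R2 + (1/2)·R1: [0, -4, 4, -2, -2]
R3 ← R3 + (3/4)·R1: [0, 3, -3, 3/2, 3/2]
R4 ← R4 + (1/2)·R1: [0, 4, -4, 2, 2]
R3 ← R3 + (3/4)·R2: [0, 0, 0, 0, 0]
R4 ← R4 + R2: [0, 0, 0, 0, 0]
Echelon form has 2 nonzero rows, so rank(A) = 2.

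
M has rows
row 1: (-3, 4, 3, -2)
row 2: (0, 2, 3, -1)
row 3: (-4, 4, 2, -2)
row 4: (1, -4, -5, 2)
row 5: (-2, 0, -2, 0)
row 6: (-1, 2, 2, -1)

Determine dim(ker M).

Row reduce to echelon form.
R3 ← R3 − (4/3)·R1: [0, -4/3, -2, 2/3]
R4 ← R4 + (1/3)·R1: [0, -8/3, -4, 4/3]
R5 ← R5 − (2/3)·R1: [0, -8/3, -4, 4/3]
R6 ← R6 − (1/3)·R1: [0, 2/3, 1, -1/3]
R3 ← R3 + (2/3)·R2: [0, 0, 0, 0]
R4 ← R4 + (4/3)·R2: [0, 0, 0, 0]
R5 ← R5 + (4/3)·R2: [0, 0, 0, 0]
R6 ← R6 − (1/3)·R2: [0, 0, 0, 0]
2 nonzero rows, so rank(M) = 2.
M has 4 columns; by rank–nullity, nullity = 4 − 2 = 2.

2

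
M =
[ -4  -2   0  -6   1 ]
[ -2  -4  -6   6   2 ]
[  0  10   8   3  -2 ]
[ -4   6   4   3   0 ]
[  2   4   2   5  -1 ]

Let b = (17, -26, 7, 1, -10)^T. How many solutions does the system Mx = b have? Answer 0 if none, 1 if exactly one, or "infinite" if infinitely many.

infinite

Row reduce the augmented matrix [M | b].
R2 ← R2 − (1/2)·R1: [0, -3, -6, 9, 3/2, -69/2]
R4 ← R4 − R1: [0, 8, 4, 9, -1, -16]
R5 ← R5 + (1/2)·R1: [0, 3, 2, 2, -1/2, -3/2]
R3 ← R3 + (10/3)·R2: [0, 0, -12, 33, 3, -108]
R4 ← R4 + (8/3)·R2: [0, 0, -12, 33, 3, -108]
R5 ← R5 + R2: [0, 0, -4, 11, 1, -36]
R4 ← R4 − R3: [0, 0, 0, 0, 0, 0]
R5 ← R5 − (1/3)·R3: [0, 0, 0, 0, 0, 0]
The echelon form has 3 nonzero rows, and every pivot lies in the first 5 columns, so rank(M) = rank([M|b]) = 3.
The system is consistent.
rank = 3 < 5 unknowns, so there are infinitely many solutions.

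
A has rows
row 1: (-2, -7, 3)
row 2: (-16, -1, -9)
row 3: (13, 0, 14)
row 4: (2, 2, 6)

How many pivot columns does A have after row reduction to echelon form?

Row reduce to echelon form.
R2 ← R2 − (8)·R1: [0, 55, -33]
R3 ← R3 + (13/2)·R1: [0, -91/2, 67/2]
R4 ← R4 + R1: [0, -5, 9]
R3 ← R3 + (91/110)·R2: [0, 0, 31/5]
R4 ← R4 + (1/11)·R2: [0, 0, 6]
R4 ← R4 − (30/31)·R3: [0, 0, 0]
Echelon form has 3 nonzero rows, so rank(A) = 3.
Each nonzero row contributes one pivot column: 3 pivot columns.

3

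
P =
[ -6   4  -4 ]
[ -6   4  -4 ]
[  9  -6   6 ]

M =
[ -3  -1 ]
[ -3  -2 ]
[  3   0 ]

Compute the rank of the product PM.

First compute PM:
[[ -6,  -2],
 [ -6,  -2],
 [  9,   3]]
Now row reduce the product.
R2 ← R2 − R1: [0, 0]
R3 ← R3 + (3/2)·R1: [0, 0]
1 nonzero row, so rank(PM) = 1.

1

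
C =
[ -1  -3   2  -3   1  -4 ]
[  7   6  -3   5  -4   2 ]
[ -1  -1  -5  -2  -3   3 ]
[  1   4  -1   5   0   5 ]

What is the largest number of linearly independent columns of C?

4

Row reduce to echelon form.
R2 ← R2 + (7)·R1: [0, -15, 11, -16, 3, -26]
R3 ← R3 − R1: [0, 2, -7, 1, -4, 7]
R4 ← R4 + R1: [0, 1, 1, 2, 1, 1]
R3 ← R3 + (2/15)·R2: [0, 0, -83/15, -17/15, -18/5, 53/15]
R4 ← R4 + (1/15)·R2: [0, 0, 26/15, 14/15, 6/5, -11/15]
R4 ← R4 + (26/83)·R3: [0, 0, 0, 48/83, 6/83, 31/83]
Echelon form has 4 nonzero rows, so rank(C) = 4.
The rank gives the maximum number of linearly independent columns: 4.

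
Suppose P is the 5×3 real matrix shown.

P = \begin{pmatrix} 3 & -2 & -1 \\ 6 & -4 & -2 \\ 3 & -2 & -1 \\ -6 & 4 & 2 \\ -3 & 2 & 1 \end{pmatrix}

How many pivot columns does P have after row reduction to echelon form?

Row reduce to echelon form.
R2 ← R2 − (2)·R1: [0, 0, 0]
R3 ← R3 − R1: [0, 0, 0]
R4 ← R4 + (2)·R1: [0, 0, 0]
R5 ← R5 + R1: [0, 0, 0]
Echelon form has 1 nonzero row, so rank(P) = 1.
Each nonzero row contributes one pivot column: 1 pivot columns.

1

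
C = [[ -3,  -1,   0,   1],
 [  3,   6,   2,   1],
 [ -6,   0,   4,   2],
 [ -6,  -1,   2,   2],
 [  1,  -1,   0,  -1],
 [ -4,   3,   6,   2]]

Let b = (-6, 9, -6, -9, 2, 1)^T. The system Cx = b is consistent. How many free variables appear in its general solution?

Row reduce the augmented matrix [C | b].
R2 ← R2 + R1: [0, 5, 2, 2, 3]
R3 ← R3 − (2)·R1: [0, 2, 4, 0, 6]
R4 ← R4 − (2)·R1: [0, 1, 2, 0, 3]
R5 ← R5 + (1/3)·R1: [0, -4/3, 0, -2/3, 0]
R6 ← R6 − (4/3)·R1: [0, 13/3, 6, 2/3, 9]
R3 ← R3 − (2/5)·R2: [0, 0, 16/5, -4/5, 24/5]
R4 ← R4 − (1/5)·R2: [0, 0, 8/5, -2/5, 12/5]
R5 ← R5 + (4/15)·R2: [0, 0, 8/15, -2/15, 4/5]
R6 ← R6 − (13/15)·R2: [0, 0, 64/15, -16/15, 32/5]
R4 ← R4 − (1/2)·R3: [0, 0, 0, 0, 0]
R5 ← R5 − (1/6)·R3: [0, 0, 0, 0, 0]
R6 ← R6 − (4/3)·R3: [0, 0, 0, 0, 0]
The echelon form has 3 nonzero rows, and every pivot lies in the first 4 columns, so rank(C) = rank([C|b]) = 3.
The system is consistent.
Free variables = (unknowns) − (rank) = 4 − 3 = 1.

1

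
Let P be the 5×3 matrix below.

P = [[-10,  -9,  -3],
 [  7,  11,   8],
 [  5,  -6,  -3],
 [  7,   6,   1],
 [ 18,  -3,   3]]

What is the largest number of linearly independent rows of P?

Row reduce to echelon form.
R2 ← R2 + (7/10)·R1: [0, 47/10, 59/10]
R3 ← R3 + (1/2)·R1: [0, -21/2, -9/2]
R4 ← R4 + (7/10)·R1: [0, -3/10, -11/10]
R5 ← R5 + (9/5)·R1: [0, -96/5, -12/5]
R3 ← R3 + (105/47)·R2: [0, 0, 408/47]
R4 ← R4 + (3/47)·R2: [0, 0, -34/47]
R5 ← R5 + (192/47)·R2: [0, 0, 1020/47]
R4 ← R4 + (1/12)·R3: [0, 0, 0]
R5 ← R5 − (5/2)·R3: [0, 0, 0]
Echelon form has 3 nonzero rows, so rank(P) = 3.
The rank gives the maximum number of linearly independent rows: 3.

3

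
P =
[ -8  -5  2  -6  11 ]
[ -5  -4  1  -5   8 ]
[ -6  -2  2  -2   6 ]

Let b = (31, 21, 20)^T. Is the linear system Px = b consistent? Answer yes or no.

yes

Row reduce the augmented matrix [P | b].
R2 ← R2 − (5/8)·R1: [0, -7/8, -1/4, -5/4, 9/8, 13/8]
R3 ← R3 − (3/4)·R1: [0, 7/4, 1/2, 5/2, -9/4, -13/4]
R3 ← R3 + (2)·R2: [0, 0, 0, 0, 0, 0]
The echelon form has 2 nonzero rows, and every pivot lies in the first 5 columns, so rank(P) = rank([P|b]) = 2.
The system is consistent.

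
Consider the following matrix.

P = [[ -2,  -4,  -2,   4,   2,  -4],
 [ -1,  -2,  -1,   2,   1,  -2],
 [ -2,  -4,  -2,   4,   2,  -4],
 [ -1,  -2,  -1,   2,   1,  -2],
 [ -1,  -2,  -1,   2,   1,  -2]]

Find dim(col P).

Row reduce to echelon form.
R2 ← R2 − (1/2)·R1: [0, 0, 0, 0, 0, 0]
R3 ← R3 − R1: [0, 0, 0, 0, 0, 0]
R4 ← R4 − (1/2)·R1: [0, 0, 0, 0, 0, 0]
R5 ← R5 − (1/2)·R1: [0, 0, 0, 0, 0, 0]
Echelon form has 1 nonzero row, so rank(P) = 1.
The column space has dimension equal to the rank: 1.

1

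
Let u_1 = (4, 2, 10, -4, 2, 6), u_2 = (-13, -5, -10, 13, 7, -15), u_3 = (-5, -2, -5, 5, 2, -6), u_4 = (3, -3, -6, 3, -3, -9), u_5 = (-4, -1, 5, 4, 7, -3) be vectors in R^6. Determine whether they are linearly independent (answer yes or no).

no

Form the matrix with these vectors as rows and row reduce.
R2 ← R2 + (13/4)·R1: [0, 3/2, 45/2, 0, 27/2, 9/2]
R3 ← R3 + (5/4)·R1: [0, 1/2, 15/2, 0, 9/2, 3/2]
R4 ← R4 − (3/4)·R1: [0, -9/2, -27/2, 6, -9/2, -27/2]
R5 ← R5 + R1: [0, 1, 15, 0, 9, 3]
R3 ← R3 − (1/3)·R2: [0, 0, 0, 0, 0, 0]
R4 ← R4 + (3)·R2: [0, 0, 54, 6, 36, 0]
R5 ← R5 − (2/3)·R2: [0, 0, 0, 0, 0, 0]
Swap R3 ↔ R4
3 nonzero rows, so the 5 vectors span a space of dimension 3.
Since 3 < 5, the vectors are linearly dependent.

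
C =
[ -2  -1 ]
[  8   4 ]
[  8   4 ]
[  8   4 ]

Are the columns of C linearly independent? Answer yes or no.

no

Row reduce C to echelon form.
R2 ← R2 + (4)·R1: [0, 0]
R3 ← R3 + (4)·R1: [0, 0]
R4 ← R4 + (4)·R1: [0, 0]
1 pivot among 2 columns.
Only 1 < 2 pivot columns, so the columns are linearly dependent.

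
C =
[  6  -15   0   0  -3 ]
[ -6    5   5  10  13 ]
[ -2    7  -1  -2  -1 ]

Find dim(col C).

Row reduce to echelon form.
R2 ← R2 + R1: [0, -10, 5, 10, 10]
R3 ← R3 + (1/3)·R1: [0, 2, -1, -2, -2]
R3 ← R3 + (1/5)·R2: [0, 0, 0, 0, 0]
Echelon form has 2 nonzero rows, so rank(C) = 2.
The column space has dimension equal to the rank: 2.

2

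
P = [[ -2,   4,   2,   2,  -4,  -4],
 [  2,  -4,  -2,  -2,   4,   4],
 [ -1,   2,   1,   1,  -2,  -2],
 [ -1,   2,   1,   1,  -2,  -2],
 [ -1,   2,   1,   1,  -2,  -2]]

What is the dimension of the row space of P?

1

Row reduce to echelon form.
R2 ← R2 + R1: [0, 0, 0, 0, 0, 0]
R3 ← R3 − (1/2)·R1: [0, 0, 0, 0, 0, 0]
R4 ← R4 − (1/2)·R1: [0, 0, 0, 0, 0, 0]
R5 ← R5 − (1/2)·R1: [0, 0, 0, 0, 0, 0]
Echelon form has 1 nonzero row, so rank(P) = 1.
The row space has dimension equal to the rank: 1.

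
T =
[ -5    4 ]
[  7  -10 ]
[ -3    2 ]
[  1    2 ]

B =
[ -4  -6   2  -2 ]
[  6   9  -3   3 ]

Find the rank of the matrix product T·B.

First compute TB:
[[ 44,  66, -22,  22],
 [-88, -132,  44, -44],
 [ 24,  36, -12,  12],
 [  8,  12,  -4,   4]]
Now row reduce the product.
R2 ← R2 + (2)·R1: [0, 0, 0, 0]
R3 ← R3 − (6/11)·R1: [0, 0, 0, 0]
R4 ← R4 − (2/11)·R1: [0, 0, 0, 0]
1 nonzero row, so rank(TB) = 1.

1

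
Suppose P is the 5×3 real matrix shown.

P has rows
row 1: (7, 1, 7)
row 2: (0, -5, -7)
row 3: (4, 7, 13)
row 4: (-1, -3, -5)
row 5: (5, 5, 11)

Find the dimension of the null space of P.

1

Row reduce to echelon form.
R3 ← R3 − (4/7)·R1: [0, 45/7, 9]
R4 ← R4 + (1/7)·R1: [0, -20/7, -4]
R5 ← R5 − (5/7)·R1: [0, 30/7, 6]
R3 ← R3 + (9/7)·R2: [0, 0, 0]
R4 ← R4 − (4/7)·R2: [0, 0, 0]
R5 ← R5 + (6/7)·R2: [0, 0, 0]
2 nonzero rows, so rank(P) = 2.
P has 3 columns; by rank–nullity, nullity = 3 − 2 = 1.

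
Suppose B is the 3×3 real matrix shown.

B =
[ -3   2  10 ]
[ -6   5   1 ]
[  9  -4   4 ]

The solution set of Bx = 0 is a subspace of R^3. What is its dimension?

Row reduce to echelon form.
R2 ← R2 − (2)·R1: [0, 1, -19]
R3 ← R3 + (3)·R1: [0, 2, 34]
R3 ← R3 − (2)·R2: [0, 0, 72]
3 nonzero rows, so rank(B) = 3.
B has 3 columns; by rank–nullity, nullity = 3 − 3 = 0.

0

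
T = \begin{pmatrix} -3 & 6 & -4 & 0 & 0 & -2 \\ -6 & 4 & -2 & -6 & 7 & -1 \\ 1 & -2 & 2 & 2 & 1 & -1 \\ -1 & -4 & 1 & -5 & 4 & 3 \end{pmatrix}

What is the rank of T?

4

Row reduce to echelon form.
R2 ← R2 − (2)·R1: [0, -8, 6, -6, 7, 3]
R3 ← R3 + (1/3)·R1: [0, 0, 2/3, 2, 1, -5/3]
R4 ← R4 − (1/3)·R1: [0, -6, 7/3, -5, 4, 11/3]
R4 ← R4 − (3/4)·R2: [0, 0, -13/6, -1/2, -5/4, 17/12]
R4 ← R4 + (13/4)·R3: [0, 0, 0, 6, 2, -4]
Echelon form has 4 nonzero rows, so rank(T) = 4.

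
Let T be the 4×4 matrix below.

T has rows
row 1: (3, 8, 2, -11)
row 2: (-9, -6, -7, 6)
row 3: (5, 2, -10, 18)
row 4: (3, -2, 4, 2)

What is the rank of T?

Row reduce to echelon form.
R2 ← R2 + (3)·R1: [0, 18, -1, -27]
R3 ← R3 − (5/3)·R1: [0, -34/3, -40/3, 109/3]
R4 ← R4 − R1: [0, -10, 2, 13]
R3 ← R3 + (17/27)·R2: [0, 0, -377/27, 58/3]
R4 ← R4 + (5/9)·R2: [0, 0, 13/9, -2]
R4 ← R4 + (3/29)·R3: [0, 0, 0, 0]
Echelon form has 3 nonzero rows, so rank(T) = 3.

3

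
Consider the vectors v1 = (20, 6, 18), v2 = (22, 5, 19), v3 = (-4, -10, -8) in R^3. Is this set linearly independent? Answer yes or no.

no

Form the matrix with these vectors as rows and row reduce.
R2 ← R2 − (11/10)·R1: [0, -8/5, -4/5]
R3 ← R3 + (1/5)·R1: [0, -44/5, -22/5]
R3 ← R3 − (11/2)·R2: [0, 0, 0]
2 nonzero rows, so the 3 vectors span a space of dimension 2.
Since 2 < 3, the vectors are linearly dependent.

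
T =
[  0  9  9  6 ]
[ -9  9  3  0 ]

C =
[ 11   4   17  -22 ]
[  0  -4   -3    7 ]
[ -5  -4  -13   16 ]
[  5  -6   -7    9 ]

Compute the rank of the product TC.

2

First compute TC:
[[-15, -108, -186, 261],
 [-114, -84, -219, 309]]
Now row reduce the product.
R2 ← R2 − (38/5)·R1: [0, 3684/5, 5973/5, -8373/5]
2 nonzero rows, so rank(TC) = 2.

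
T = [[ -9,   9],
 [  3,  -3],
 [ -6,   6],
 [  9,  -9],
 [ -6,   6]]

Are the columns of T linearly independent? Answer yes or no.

Row reduce T to echelon form.
R2 ← R2 + (1/3)·R1: [0, 0]
R3 ← R3 − (2/3)·R1: [0, 0]
R4 ← R4 + R1: [0, 0]
R5 ← R5 − (2/3)·R1: [0, 0]
1 pivot among 2 columns.
Only 1 < 2 pivot columns, so the columns are linearly dependent.

no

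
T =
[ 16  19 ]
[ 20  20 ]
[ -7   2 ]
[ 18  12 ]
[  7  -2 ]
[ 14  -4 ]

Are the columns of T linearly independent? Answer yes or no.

Row reduce T to echelon form.
R2 ← R2 − (5/4)·R1: [0, -15/4]
R3 ← R3 + (7/16)·R1: [0, 165/16]
R4 ← R4 − (9/8)·R1: [0, -75/8]
R5 ← R5 − (7/16)·R1: [0, -165/16]
R6 ← R6 − (7/8)·R1: [0, -165/8]
R3 ← R3 + (11/4)·R2: [0, 0]
R4 ← R4 − (5/2)·R2: [0, 0]
R5 ← R5 − (11/4)·R2: [0, 0]
R6 ← R6 − (11/2)·R2: [0, 0]
2 pivots among 2 columns.
Every column is a pivot column, so the columns are linearly independent.

yes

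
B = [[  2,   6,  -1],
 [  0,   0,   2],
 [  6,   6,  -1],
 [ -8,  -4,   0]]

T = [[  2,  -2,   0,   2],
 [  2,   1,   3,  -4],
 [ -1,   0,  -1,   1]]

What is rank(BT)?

2

First compute BT:
[[ 17,   2,  19, -21],
 [ -2,   0,  -2,   2],
 [ 25,  -6,  19, -13],
 [-24,  12, -12,   0]]
Now row reduce the product.
R2 ← R2 + (2/17)·R1: [0, 4/17, 4/17, -8/17]
R3 ← R3 − (25/17)·R1: [0, -152/17, -152/17, 304/17]
R4 ← R4 + (24/17)·R1: [0, 252/17, 252/17, -504/17]
R3 ← R3 + (38)·R2: [0, 0, 0, 0]
R4 ← R4 − (63)·R2: [0, 0, 0, 0]
2 nonzero rows, so rank(BT) = 2.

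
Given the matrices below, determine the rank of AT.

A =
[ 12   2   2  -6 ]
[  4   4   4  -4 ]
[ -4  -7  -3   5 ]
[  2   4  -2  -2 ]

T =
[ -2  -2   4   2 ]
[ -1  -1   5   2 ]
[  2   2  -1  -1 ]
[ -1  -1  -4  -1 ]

First compute AT:
[[-16, -16,  80,  32],
 [  0,   0,  48,  16],
 [  4,   4, -68, -24],
 [-10, -10,  38,  16]]
Now row reduce the product.
R3 ← R3 + (1/4)·R1: [0, 0, -48, -16]
R4 ← R4 − (5/8)·R1: [0, 0, -12, -4]
R3 ← R3 + R2: [0, 0, 0, 0]
R4 ← R4 + (1/4)·R2: [0, 0, 0, 0]
2 nonzero rows, so rank(AT) = 2.

2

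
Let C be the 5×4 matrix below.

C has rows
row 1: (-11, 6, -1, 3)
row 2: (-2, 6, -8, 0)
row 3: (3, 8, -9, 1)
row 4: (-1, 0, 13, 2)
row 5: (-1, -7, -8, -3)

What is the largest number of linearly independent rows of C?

4

Row reduce to echelon form.
R2 ← R2 − (2/11)·R1: [0, 54/11, -86/11, -6/11]
R3 ← R3 + (3/11)·R1: [0, 106/11, -102/11, 20/11]
R4 ← R4 − (1/11)·R1: [0, -6/11, 144/11, 19/11]
R5 ← R5 − (1/11)·R1: [0, -83/11, -87/11, -36/11]
R3 ← R3 − (53/27)·R2: [0, 0, 164/27, 26/9]
R4 ← R4 + (1/9)·R2: [0, 0, 110/9, 5/3]
R5 ← R5 + (83/54)·R2: [0, 0, -538/27, -37/9]
R4 ← R4 − (165/82)·R3: [0, 0, 0, -170/41]
R5 ← R5 + (269/82)·R3: [0, 0, 0, 220/41]
R5 ← R5 + (22/17)·R4: [0, 0, 0, 0]
Echelon form has 4 nonzero rows, so rank(C) = 4.
The rank gives the maximum number of linearly independent rows: 4.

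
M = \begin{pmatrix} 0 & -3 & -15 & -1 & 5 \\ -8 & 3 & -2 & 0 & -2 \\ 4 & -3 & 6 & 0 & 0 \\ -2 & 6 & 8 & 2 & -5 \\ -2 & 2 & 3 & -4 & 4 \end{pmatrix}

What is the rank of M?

5

Row reduce to echelon form.
Swap R1 ↔ R2
R3 ← R3 + (1/2)·R1: [0, -3/2, 5, 0, -1]
R4 ← R4 − (1/4)·R1: [0, 21/4, 17/2, 2, -9/2]
R5 ← R5 − (1/4)·R1: [0, 5/4, 7/2, -4, 9/2]
R3 ← R3 − (1/2)·R2: [0, 0, 25/2, 1/2, -7/2]
R4 ← R4 + (7/4)·R2: [0, 0, -71/4, 1/4, 17/4]
R5 ← R5 + (5/12)·R2: [0, 0, -11/4, -53/12, 79/12]
R4 ← R4 + (71/50)·R3: [0, 0, 0, 24/25, -18/25]
R5 ← R5 + (11/50)·R3: [0, 0, 0, -323/75, 436/75]
R5 ← R5 + (323/72)·R4: [0, 0, 0, 0, 31/12]
Echelon form has 5 nonzero rows, so rank(M) = 5.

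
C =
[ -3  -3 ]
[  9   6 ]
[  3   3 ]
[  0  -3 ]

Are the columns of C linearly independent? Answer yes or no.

Row reduce C to echelon form.
R2 ← R2 + (3)·R1: [0, -3]
R3 ← R3 + R1: [0, 0]
R4 ← R4 − R2: [0, 0]
2 pivots among 2 columns.
Every column is a pivot column, so the columns are linearly independent.

yes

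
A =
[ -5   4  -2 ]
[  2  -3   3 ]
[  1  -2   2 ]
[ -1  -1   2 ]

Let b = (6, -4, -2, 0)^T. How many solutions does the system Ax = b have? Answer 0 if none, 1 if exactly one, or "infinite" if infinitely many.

Row reduce the augmented matrix [A | b].
R2 ← R2 + (2/5)·R1: [0, -7/5, 11/5, -8/5]
R3 ← R3 + (1/5)·R1: [0, -6/5, 8/5, -4/5]
R4 ← R4 − (1/5)·R1: [0, -9/5, 12/5, -6/5]
R3 ← R3 − (6/7)·R2: [0, 0, -2/7, 4/7]
R4 ← R4 − (9/7)·R2: [0, 0, -3/7, 6/7]
R4 ← R4 − (3/2)·R3: [0, 0, 0, 0]
The echelon form has 3 nonzero rows, and every pivot lies in the first 3 columns, so rank(A) = rank([A|b]) = 3.
The system is consistent.
rank = 3 = number of unknowns, so the solution is unique.

1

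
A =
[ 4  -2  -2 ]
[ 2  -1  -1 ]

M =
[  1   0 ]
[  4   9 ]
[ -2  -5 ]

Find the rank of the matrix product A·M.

1

First compute AM:
[[  0,  -8],
 [  0,  -4]]
Now row reduce the product.
R2 ← R2 − (1/2)·R1: [0, 0]
1 nonzero row, so rank(AM) = 1.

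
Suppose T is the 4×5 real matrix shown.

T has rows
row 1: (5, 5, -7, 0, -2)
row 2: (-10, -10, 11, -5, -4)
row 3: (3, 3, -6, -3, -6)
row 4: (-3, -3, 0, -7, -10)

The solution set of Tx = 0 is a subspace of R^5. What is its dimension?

Row reduce to echelon form.
R2 ← R2 + (2)·R1: [0, 0, -3, -5, -8]
R3 ← R3 − (3/5)·R1: [0, 0, -9/5, -3, -24/5]
R4 ← R4 + (3/5)·R1: [0, 0, -21/5, -7, -56/5]
R3 ← R3 − (3/5)·R2: [0, 0, 0, 0, 0]
R4 ← R4 − (7/5)·R2: [0, 0, 0, 0, 0]
2 nonzero rows, so rank(T) = 2.
T has 5 columns; by rank–nullity, nullity = 5 − 2 = 3.

3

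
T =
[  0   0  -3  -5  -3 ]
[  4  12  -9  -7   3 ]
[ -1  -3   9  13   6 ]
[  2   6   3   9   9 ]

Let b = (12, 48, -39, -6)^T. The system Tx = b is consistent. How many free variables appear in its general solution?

Row reduce the augmented matrix [T | b].
Swap R1 ↔ R2
R3 ← R3 + (1/4)·R1: [0, 0, 27/4, 45/4, 27/4, -27]
R4 ← R4 − (1/2)·R1: [0, 0, 15/2, 25/2, 15/2, -30]
R3 ← R3 + (9/4)·R2: [0, 0, 0, 0, 0, 0]
R4 ← R4 + (5/2)·R2: [0, 0, 0, 0, 0, 0]
The echelon form has 2 nonzero rows, and every pivot lies in the first 5 columns, so rank(T) = rank([T|b]) = 2.
The system is consistent.
Free variables = (unknowns) − (rank) = 5 − 2 = 3.

3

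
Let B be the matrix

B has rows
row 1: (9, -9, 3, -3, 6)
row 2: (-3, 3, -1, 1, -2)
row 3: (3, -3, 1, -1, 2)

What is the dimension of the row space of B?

1

Row reduce to echelon form.
R2 ← R2 + (1/3)·R1: [0, 0, 0, 0, 0]
R3 ← R3 − (1/3)·R1: [0, 0, 0, 0, 0]
Echelon form has 1 nonzero row, so rank(B) = 1.
The row space has dimension equal to the rank: 1.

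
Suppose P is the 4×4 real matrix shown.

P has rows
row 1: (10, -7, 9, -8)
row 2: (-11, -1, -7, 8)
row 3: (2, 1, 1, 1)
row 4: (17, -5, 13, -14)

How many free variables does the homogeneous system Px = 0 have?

Row reduce to echelon form.
R2 ← R2 + (11/10)·R1: [0, -87/10, 29/10, -4/5]
R3 ← R3 − (1/5)·R1: [0, 12/5, -4/5, 13/5]
R4 ← R4 − (17/10)·R1: [0, 69/10, -23/10, -2/5]
R3 ← R3 + (8/29)·R2: [0, 0, 0, 69/29]
R4 ← R4 + (23/29)·R2: [0, 0, 0, -30/29]
R4 ← R4 + (10/23)·R3: [0, 0, 0, 0]
3 nonzero rows, so rank(P) = 3.
P has 4 columns; by rank–nullity, nullity = 4 − 3 = 1.

1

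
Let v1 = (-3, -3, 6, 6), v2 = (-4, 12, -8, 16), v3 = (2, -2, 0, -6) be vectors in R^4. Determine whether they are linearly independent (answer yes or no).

no

Form the matrix with these vectors as rows and row reduce.
R2 ← R2 − (4/3)·R1: [0, 16, -16, 8]
R3 ← R3 + (2/3)·R1: [0, -4, 4, -2]
R3 ← R3 + (1/4)·R2: [0, 0, 0, 0]
2 nonzero rows, so the 3 vectors span a space of dimension 2.
Since 2 < 3, the vectors are linearly dependent.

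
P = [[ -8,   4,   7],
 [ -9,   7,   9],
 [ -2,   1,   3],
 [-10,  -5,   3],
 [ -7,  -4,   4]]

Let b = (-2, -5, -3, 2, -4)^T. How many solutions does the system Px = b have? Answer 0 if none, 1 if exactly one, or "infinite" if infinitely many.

0

Row reduce the augmented matrix [P | b].
R2 ← R2 − (9/8)·R1: [0, 5/2, 9/8, -11/4]
R3 ← R3 − (1/4)·R1: [0, 0, 5/4, -5/2]
R4 ← R4 − (5/4)·R1: [0, -10, -23/4, 9/2]
R5 ← R5 − (7/8)·R1: [0, -15/2, -17/8, -9/4]
R4 ← R4 + (4)·R2: [0, 0, -5/4, -13/2]
R5 ← R5 + (3)·R2: [0, 0, 5/4, -21/2]
R4 ← R4 + R3: [0, 0, 0, -9]
R5 ← R5 − R3: [0, 0, 0, -8]
R5 ← R5 − (8/9)·R4: [0, 0, 0, 0]
The echelon form has 4 nonzero rows; the last pivot sits in the augmented column, so rank(P) = 3 but rank([P|b]) = 4.
Since the ranks differ, the system is inconsistent.
It has no solutions.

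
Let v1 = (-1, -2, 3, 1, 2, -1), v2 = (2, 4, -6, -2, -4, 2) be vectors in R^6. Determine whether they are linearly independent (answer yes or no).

no

Form the matrix with these vectors as rows and row reduce.
R2 ← R2 + (2)·R1: [0, 0, 0, 0, 0, 0]
1 nonzero row, so the 2 vectors span a space of dimension 1.
Since 1 < 2, the vectors are linearly dependent.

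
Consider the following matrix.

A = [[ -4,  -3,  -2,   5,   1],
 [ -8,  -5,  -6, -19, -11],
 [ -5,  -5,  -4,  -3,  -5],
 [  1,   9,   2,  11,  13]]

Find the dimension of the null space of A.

1

Row reduce to echelon form.
R2 ← R2 − (2)·R1: [0, 1, -2, -29, -13]
R3 ← R3 − (5/4)·R1: [0, -5/4, -3/2, -37/4, -25/4]
R4 ← R4 + (1/4)·R1: [0, 33/4, 3/2, 49/4, 53/4]
R3 ← R3 + (5/4)·R2: [0, 0, -4, -91/2, -45/2]
R4 ← R4 − (33/4)·R2: [0, 0, 18, 503/2, 241/2]
R4 ← R4 + (9/2)·R3: [0, 0, 0, 187/4, 77/4]
4 nonzero rows, so rank(A) = 4.
A has 5 columns; by rank–nullity, nullity = 5 − 4 = 1.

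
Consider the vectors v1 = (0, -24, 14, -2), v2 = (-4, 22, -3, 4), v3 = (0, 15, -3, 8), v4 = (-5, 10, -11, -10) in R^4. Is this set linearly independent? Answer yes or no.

Form the matrix with these vectors as rows and row reduce.
Swap R1 ↔ R2
R4 ← R4 − (5/4)·R1: [0, -35/2, -29/4, -15]
R3 ← R3 + (5/8)·R2: [0, 0, 23/4, 27/4]
R4 ← R4 − (35/48)·R2: [0, 0, -419/24, -325/24]
R4 ← R4 + (419/138)·R3: [0, 0, 0, 1919/276]
4 nonzero rows, so the 4 vectors span a space of dimension 4.
Since 4 = 4, the vectors are linearly independent.

yes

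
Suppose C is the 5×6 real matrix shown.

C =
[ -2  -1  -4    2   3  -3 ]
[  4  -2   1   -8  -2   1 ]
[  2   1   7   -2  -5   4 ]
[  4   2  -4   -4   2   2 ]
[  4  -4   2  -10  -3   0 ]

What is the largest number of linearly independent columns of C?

Row reduce to echelon form.
R2 ← R2 + (2)·R1: [0, -4, -7, -4, 4, -5]
R3 ← R3 + R1: [0, 0, 3, 0, -2, 1]
R4 ← R4 + (2)·R1: [0, 0, -12, 0, 8, -4]
R5 ← R5 + (2)·R1: [0, -6, -6, -6, 3, -6]
R5 ← R5 − (3/2)·R2: [0, 0, 9/2, 0, -3, 3/2]
R4 ← R4 + (4)·R3: [0, 0, 0, 0, 0, 0]
R5 ← R5 − (3/2)·R3: [0, 0, 0, 0, 0, 0]
Echelon form has 3 nonzero rows, so rank(C) = 3.
The rank gives the maximum number of linearly independent columns: 3.

3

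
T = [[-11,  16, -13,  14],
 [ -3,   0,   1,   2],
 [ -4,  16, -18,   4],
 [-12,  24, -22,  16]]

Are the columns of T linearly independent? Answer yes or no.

Row reduce T to echelon form.
R2 ← R2 − (3/11)·R1: [0, -48/11, 50/11, -20/11]
R3 ← R3 − (4/11)·R1: [0, 112/11, -146/11, -12/11]
R4 ← R4 − (12/11)·R1: [0, 72/11, -86/11, 8/11]
R3 ← R3 + (7/3)·R2: [0, 0, -8/3, -16/3]
R4 ← R4 + (3/2)·R2: [0, 0, -1, -2]
R4 ← R4 − (3/8)·R3: [0, 0, 0, 0]
3 pivots among 4 columns.
Only 3 < 4 pivot columns, so the columns are linearly dependent.

no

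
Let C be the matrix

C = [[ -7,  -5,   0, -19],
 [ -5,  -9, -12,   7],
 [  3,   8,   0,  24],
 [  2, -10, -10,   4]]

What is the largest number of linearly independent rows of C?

Row reduce to echelon form.
R2 ← R2 − (5/7)·R1: [0, -38/7, -12, 144/7]
R3 ← R3 + (3/7)·R1: [0, 41/7, 0, 111/7]
R4 ← R4 + (2/7)·R1: [0, -80/7, -10, -10/7]
R3 ← R3 + (41/38)·R2: [0, 0, -246/19, 723/19]
R4 ← R4 − (40/19)·R2: [0, 0, 290/19, -850/19]
R4 ← R4 + (145/123)·R3: [0, 0, 0, 5/41]
Echelon form has 4 nonzero rows, so rank(C) = 4.
The rank gives the maximum number of linearly independent rows: 4.

4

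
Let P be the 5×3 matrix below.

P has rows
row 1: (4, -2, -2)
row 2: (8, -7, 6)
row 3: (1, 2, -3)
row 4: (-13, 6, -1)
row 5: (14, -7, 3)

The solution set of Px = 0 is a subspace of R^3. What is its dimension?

0

Row reduce to echelon form.
R2 ← R2 − (2)·R1: [0, -3, 10]
R3 ← R3 − (1/4)·R1: [0, 5/2, -5/2]
R4 ← R4 + (13/4)·R1: [0, -1/2, -15/2]
R5 ← R5 − (7/2)·R1: [0, 0, 10]
R3 ← R3 + (5/6)·R2: [0, 0, 35/6]
R4 ← R4 − (1/6)·R2: [0, 0, -55/6]
R4 ← R4 + (11/7)·R3: [0, 0, 0]
R5 ← R5 − (12/7)·R3: [0, 0, 0]
3 nonzero rows, so rank(P) = 3.
P has 3 columns; by rank–nullity, nullity = 3 − 3 = 0.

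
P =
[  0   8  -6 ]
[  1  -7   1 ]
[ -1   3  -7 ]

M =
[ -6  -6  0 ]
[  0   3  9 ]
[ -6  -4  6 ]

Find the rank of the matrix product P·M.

First compute PM:
[[ 36,  48,  36],
 [-12, -31, -57],
 [ 48,  43, -15]]
Now row reduce the product.
R2 ← R2 + (1/3)·R1: [0, -15, -45]
R3 ← R3 − (4/3)·R1: [0, -21, -63]
R3 ← R3 − (7/5)·R2: [0, 0, 0]
2 nonzero rows, so rank(PM) = 2.

2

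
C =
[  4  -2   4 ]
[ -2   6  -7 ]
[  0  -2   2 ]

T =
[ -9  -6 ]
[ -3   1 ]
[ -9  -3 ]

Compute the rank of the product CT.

2

First compute CT:
[[-66, -38],
 [ 63,  39],
 [-12,  -8]]
Now row reduce the product.
R2 ← R2 + (21/22)·R1: [0, 30/11]
R3 ← R3 − (2/11)·R1: [0, -12/11]
R3 ← R3 + (2/5)·R2: [0, 0]
2 nonzero rows, so rank(CT) = 2.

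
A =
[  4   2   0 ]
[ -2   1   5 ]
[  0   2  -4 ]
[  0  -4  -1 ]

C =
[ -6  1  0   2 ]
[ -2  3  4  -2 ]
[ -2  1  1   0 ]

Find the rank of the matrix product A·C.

2

First compute AC:
[[-28,  10,   8,   4],
 [  0,   6,   9,  -6],
 [  4,   2,   4,  -4],
 [ 10, -13, -17,   8]]
Now row reduce the product.
R3 ← R3 + (1/7)·R1: [0, 24/7, 36/7, -24/7]
R4 ← R4 + (5/14)·R1: [0, -66/7, -99/7, 66/7]
R3 ← R3 − (4/7)·R2: [0, 0, 0, 0]
R4 ← R4 + (11/7)·R2: [0, 0, 0, 0]
2 nonzero rows, so rank(AC) = 2.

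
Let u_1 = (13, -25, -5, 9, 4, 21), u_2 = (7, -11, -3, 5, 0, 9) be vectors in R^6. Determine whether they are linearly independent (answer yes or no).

yes

Form the matrix with these vectors as rows and row reduce.
R2 ← R2 − (7/13)·R1: [0, 32/13, -4/13, 2/13, -28/13, -30/13]
2 nonzero rows, so the 2 vectors span a space of dimension 2.
Since 2 = 2, the vectors are linearly independent.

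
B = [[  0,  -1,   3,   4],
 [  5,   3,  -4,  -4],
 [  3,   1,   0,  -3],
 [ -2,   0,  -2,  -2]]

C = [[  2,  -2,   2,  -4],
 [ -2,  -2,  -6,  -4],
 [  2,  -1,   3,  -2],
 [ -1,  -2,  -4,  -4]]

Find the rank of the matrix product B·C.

2

First compute BC:
[[  4,  -9,  -1, -18],
 [  0,  -4,  -4,  -8],
 [  7,  -2,  12,  -4],
 [ -6,  10,  -2,  20]]
Now row reduce the product.
R3 ← R3 − (7/4)·R1: [0, 55/4, 55/4, 55/2]
R4 ← R4 + (3/2)·R1: [0, -7/2, -7/2, -7]
R3 ← R3 + (55/16)·R2: [0, 0, 0, 0]
R4 ← R4 − (7/8)·R2: [0, 0, 0, 0]
2 nonzero rows, so rank(BC) = 2.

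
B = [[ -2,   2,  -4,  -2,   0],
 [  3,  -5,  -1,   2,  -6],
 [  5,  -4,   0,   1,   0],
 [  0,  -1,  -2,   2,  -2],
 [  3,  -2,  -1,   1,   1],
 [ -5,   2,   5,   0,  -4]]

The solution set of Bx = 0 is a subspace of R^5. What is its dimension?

1

Row reduce to echelon form.
R2 ← R2 + (3/2)·R1: [0, -2, -7, -1, -6]
R3 ← R3 + (5/2)·R1: [0, 1, -10, -4, 0]
R5 ← R5 + (3/2)·R1: [0, 1, -7, -2, 1]
R6 ← R6 − (5/2)·R1: [0, -3, 15, 5, -4]
R3 ← R3 + (1/2)·R2: [0, 0, -27/2, -9/2, -3]
R4 ← R4 − (1/2)·R2: [0, 0, 3/2, 5/2, 1]
R5 ← R5 + (1/2)·R2: [0, 0, -21/2, -5/2, -2]
R6 ← R6 − (3/2)·R2: [0, 0, 51/2, 13/2, 5]
R4 ← R4 + (1/9)·R3: [0, 0, 0, 2, 2/3]
R5 ← R5 − (7/9)·R3: [0, 0, 0, 1, 1/3]
R6 ← R6 + (17/9)·R3: [0, 0, 0, -2, -2/3]
R5 ← R5 − (1/2)·R4: [0, 0, 0, 0, 0]
R6 ← R6 + R4: [0, 0, 0, 0, 0]
4 nonzero rows, so rank(B) = 4.
B has 5 columns; by rank–nullity, nullity = 5 − 4 = 1.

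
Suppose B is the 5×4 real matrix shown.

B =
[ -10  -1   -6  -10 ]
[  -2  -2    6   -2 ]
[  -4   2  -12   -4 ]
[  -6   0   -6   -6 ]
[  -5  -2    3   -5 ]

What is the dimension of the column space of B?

Row reduce to echelon form.
R2 ← R2 − (1/5)·R1: [0, -9/5, 36/5, 0]
R3 ← R3 − (2/5)·R1: [0, 12/5, -48/5, 0]
R4 ← R4 − (3/5)·R1: [0, 3/5, -12/5, 0]
R5 ← R5 − (1/2)·R1: [0, -3/2, 6, 0]
R3 ← R3 + (4/3)·R2: [0, 0, 0, 0]
R4 ← R4 + (1/3)·R2: [0, 0, 0, 0]
R5 ← R5 − (5/6)·R2: [0, 0, 0, 0]
Echelon form has 2 nonzero rows, so rank(B) = 2.
The column space has dimension equal to the rank: 2.

2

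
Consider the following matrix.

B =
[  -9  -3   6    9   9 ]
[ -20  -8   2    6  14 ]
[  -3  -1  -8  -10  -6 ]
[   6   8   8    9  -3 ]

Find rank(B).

Row reduce to echelon form.
R2 ← R2 − (20/9)·R1: [0, -4/3, -34/3, -14, -6]
R3 ← R3 − (1/3)·R1: [0, 0, -10, -13, -9]
R4 ← R4 + (2/3)·R1: [0, 6, 12, 15, 3]
R4 ← R4 + (9/2)·R2: [0, 0, -39, -48, -24]
R4 ← R4 − (39/10)·R3: [0, 0, 0, 27/10, 111/10]
Echelon form has 4 nonzero rows, so rank(B) = 4.

4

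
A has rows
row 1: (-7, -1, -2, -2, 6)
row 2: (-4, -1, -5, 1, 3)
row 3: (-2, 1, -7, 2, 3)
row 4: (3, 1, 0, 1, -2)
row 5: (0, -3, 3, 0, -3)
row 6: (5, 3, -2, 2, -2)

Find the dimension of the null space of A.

Row reduce to echelon form.
R2 ← R2 − (4/7)·R1: [0, -3/7, -27/7, 15/7, -3/7]
R3 ← R3 − (2/7)·R1: [0, 9/7, -45/7, 18/7, 9/7]
R4 ← R4 + (3/7)·R1: [0, 4/7, -6/7, 1/7, 4/7]
R6 ← R6 + (5/7)·R1: [0, 16/7, -24/7, 4/7, 16/7]
R3 ← R3 + (3)·R2: [0, 0, -18, 9, 0]
R4 ← R4 + (4/3)·R2: [0, 0, -6, 3, 0]
R5 ← R5 − (7)·R2: [0, 0, 30, -15, 0]
R6 ← R6 + (16/3)·R2: [0, 0, -24, 12, 0]
R4 ← R4 − (1/3)·R3: [0, 0, 0, 0, 0]
R5 ← R5 + (5/3)·R3: [0, 0, 0, 0, 0]
R6 ← R6 − (4/3)·R3: [0, 0, 0, 0, 0]
3 nonzero rows, so rank(A) = 3.
A has 5 columns; by rank–nullity, nullity = 5 − 3 = 2.

2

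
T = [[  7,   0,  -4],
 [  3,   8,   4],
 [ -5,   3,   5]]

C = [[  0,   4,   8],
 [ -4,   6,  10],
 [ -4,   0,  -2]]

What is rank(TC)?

2

First compute TC:
[[ 16,  28,  64],
 [-48,  60,  96],
 [-32,  -2, -20]]
Now row reduce the product.
R2 ← R2 + (3)·R1: [0, 144, 288]
R3 ← R3 + (2)·R1: [0, 54, 108]
R3 ← R3 − (3/8)·R2: [0, 0, 0]
2 nonzero rows, so rank(TC) = 2.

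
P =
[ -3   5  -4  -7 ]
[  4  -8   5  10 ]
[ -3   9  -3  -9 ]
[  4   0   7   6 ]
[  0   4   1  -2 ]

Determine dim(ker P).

2

Row reduce to echelon form.
R2 ← R2 + (4/3)·R1: [0, -4/3, -1/3, 2/3]
R3 ← R3 − R1: [0, 4, 1, -2]
R4 ← R4 + (4/3)·R1: [0, 20/3, 5/3, -10/3]
R3 ← R3 + (3)·R2: [0, 0, 0, 0]
R4 ← R4 + (5)·R2: [0, 0, 0, 0]
R5 ← R5 + (3)·R2: [0, 0, 0, 0]
2 nonzero rows, so rank(P) = 2.
P has 4 columns; by rank–nullity, nullity = 4 − 2 = 2.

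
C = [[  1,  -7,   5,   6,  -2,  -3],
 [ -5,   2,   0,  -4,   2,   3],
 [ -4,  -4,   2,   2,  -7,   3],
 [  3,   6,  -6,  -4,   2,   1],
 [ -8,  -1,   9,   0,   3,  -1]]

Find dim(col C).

Row reduce to echelon form.
R2 ← R2 + (5)·R1: [0, -33, 25, 26, -8, -12]
R3 ← R3 + (4)·R1: [0, -32, 22, 26, -15, -9]
R4 ← R4 − (3)·R1: [0, 27, -21, -22, 8, 10]
R5 ← R5 + (8)·R1: [0, -57, 49, 48, -13, -25]
R3 ← R3 − (32/33)·R2: [0, 0, -74/33, 26/33, -239/33, 29/11]
R4 ← R4 + (9/11)·R2: [0, 0, -6/11, -8/11, 16/11, 2/11]
R5 ← R5 − (19/11)·R2: [0, 0, 64/11, 34/11, 9/11, -47/11]
R4 ← R4 − (9/37)·R3: [0, 0, 0, -34/37, 119/37, -17/37]
R5 ← R5 + (96/37)·R3: [0, 0, 0, 190/37, -665/37, 95/37]
R5 ← R5 + (95/17)·R4: [0, 0, 0, 0, 0, 0]
Echelon form has 4 nonzero rows, so rank(C) = 4.
The column space has dimension equal to the rank: 4.

4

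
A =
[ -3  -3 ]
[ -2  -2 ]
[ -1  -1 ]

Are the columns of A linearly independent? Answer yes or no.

no

Row reduce A to echelon form.
R2 ← R2 − (2/3)·R1: [0, 0]
R3 ← R3 − (1/3)·R1: [0, 0]
1 pivot among 2 columns.
Only 1 < 2 pivot columns, so the columns are linearly dependent.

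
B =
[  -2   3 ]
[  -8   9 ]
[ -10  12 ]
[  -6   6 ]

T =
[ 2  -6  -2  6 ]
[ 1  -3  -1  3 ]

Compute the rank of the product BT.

1

First compute BT:
[[ -1,   3,   1,  -3],
 [ -7,  21,   7, -21],
 [ -8,  24,   8, -24],
 [ -6,  18,   6, -18]]
Now row reduce the product.
R2 ← R2 − (7)·R1: [0, 0, 0, 0]
R3 ← R3 − (8)·R1: [0, 0, 0, 0]
R4 ← R4 − (6)·R1: [0, 0, 0, 0]
1 nonzero row, so rank(BT) = 1.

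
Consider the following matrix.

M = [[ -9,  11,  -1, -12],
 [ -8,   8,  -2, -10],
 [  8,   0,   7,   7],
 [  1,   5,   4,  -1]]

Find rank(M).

Row reduce to echelon form.
R2 ← R2 − (8/9)·R1: [0, -16/9, -10/9, 2/3]
R3 ← R3 + (8/9)·R1: [0, 88/9, 55/9, -11/3]
R4 ← R4 + (1/9)·R1: [0, 56/9, 35/9, -7/3]
R3 ← R3 + (11/2)·R2: [0, 0, 0, 0]
R4 ← R4 + (7/2)·R2: [0, 0, 0, 0]
Echelon form has 2 nonzero rows, so rank(M) = 2.

2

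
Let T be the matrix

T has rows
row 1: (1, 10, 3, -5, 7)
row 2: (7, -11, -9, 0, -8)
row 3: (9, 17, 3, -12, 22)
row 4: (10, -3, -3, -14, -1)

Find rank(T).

Row reduce to echelon form.
R2 ← R2 − (7)·R1: [0, -81, -30, 35, -57]
R3 ← R3 − (9)·R1: [0, -73, -24, 33, -41]
R4 ← R4 − (10)·R1: [0, -103, -33, 36, -71]
R3 ← R3 − (73/81)·R2: [0, 0, 82/27, 118/81, 280/27]
R4 ← R4 − (103/81)·R2: [0, 0, 139/27, -689/81, 40/27]
R4 ← R4 − (139/82)·R3: [0, 0, 0, -450/41, -660/41]
Echelon form has 4 nonzero rows, so rank(T) = 4.

4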